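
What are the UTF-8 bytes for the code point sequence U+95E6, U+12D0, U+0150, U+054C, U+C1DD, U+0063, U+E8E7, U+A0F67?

U+95E6: 3-byte form → E9 97 A6.
U+12D0: 3-byte form → E1 8B 90.
U+0150: 2-byte form → C5 90.
U+054C: 2-byte form → D5 8C.
U+C1DD: 3-byte form → EC 87 9D.
U+0063: 1-byte form → 63.
U+E8E7: 3-byte form → EE A3 A7.
U+A0F67: 4-byte form → F2 A0 BD A7.
Concatenated (21 bytes): E9 97 A6 E1 8B 90 C5 90 D5 8C EC 87 9D 63 EE A3 A7 F2 A0 BD A7.

E9 97 A6 E1 8B 90 C5 90 D5 8C EC 87 9D 63 EE A3 A7 F2 A0 BD A7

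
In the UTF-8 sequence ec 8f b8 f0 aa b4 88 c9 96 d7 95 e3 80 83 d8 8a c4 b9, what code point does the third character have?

U+0256

Offset 0: leading byte 0xEC = 11101100 → 3-byte char #1 = EC 8F B8.
Offset 3: leading byte 0xF0 = 11110000 → 4-byte char #2 = F0 AA B4 88.
Offset 7: leading byte 0xC9 = 11001001 → 2-byte char #3 = C9 96.
Leading byte 0xC9 = 11001001 matches 110xxxxx → 2-byte sequence.
Byte 1: 0xC9 = 11001001, payload 01001 (5 bits).
Byte 2: 0x96 = 10010110 (10xxxxxx ✓), payload 010110.
Concatenate: 01001010110 = 0x256 (11 bits → U+0256).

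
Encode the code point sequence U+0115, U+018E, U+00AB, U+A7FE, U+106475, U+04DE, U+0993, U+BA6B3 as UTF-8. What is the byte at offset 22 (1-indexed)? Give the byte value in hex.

1-indexed offset 22 is 0-indexed offset 21.
U+0115 → 2-byte form C4 95 at offsets 0–1.
U+018E → 2-byte form C6 8E at offsets 2–3.
U+00AB → 2-byte form C2 AB at offsets 4–5.
U+A7FE → 3-byte form EA 9F BE at offsets 6–8.
U+106475 → 4-byte form F4 86 91 B5 at offsets 9–12.
U+04DE → 2-byte form D3 9E at offsets 13–14.
U+0993 → 3-byte form E0 A6 93 at offsets 15–17.
U+BA6B3 → 4-byte form F2 BA 9A B3 at offsets 18–21.
Offset 21 falls in char 8's range; it's byte 4 of F2 BA 9A B3 = 0xB3.

0xB3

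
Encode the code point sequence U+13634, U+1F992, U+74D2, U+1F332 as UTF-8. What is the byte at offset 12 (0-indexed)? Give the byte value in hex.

0x9F

U+13634 → 4-byte form F0 93 98 B4 at offsets 0–3.
U+1F992 → 4-byte form F0 9F A6 92 at offsets 4–7.
U+74D2 → 3-byte form E7 93 92 at offsets 8–10.
U+1F332 → 4-byte form F0 9F 8C B2 at offsets 11–14.
Offset 12 falls in char 4's range; it's byte 2 of F0 9F 8C B2 = 0x9F.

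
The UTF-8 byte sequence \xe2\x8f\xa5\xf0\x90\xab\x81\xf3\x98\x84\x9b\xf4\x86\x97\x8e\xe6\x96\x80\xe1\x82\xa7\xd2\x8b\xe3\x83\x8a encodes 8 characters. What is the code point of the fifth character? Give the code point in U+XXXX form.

U+6580

Offset 0: leading byte 0xE2 = 11100010 → 3-byte char #1 = E2 8F A5.
Offset 3: leading byte 0xF0 = 11110000 → 4-byte char #2 = F0 90 AB 81.
Offset 7: leading byte 0xF3 = 11110011 → 4-byte char #3 = F3 98 84 9B.
Offset 11: leading byte 0xF4 = 11110100 → 4-byte char #4 = F4 86 97 8E.
Offset 15: leading byte 0xE6 = 11100110 → 3-byte char #5 = E6 96 80.
Leading byte 0xE6 = 11100110 matches 1110xxxx → 3-byte sequence.
Byte 1: 0xE6 = 11100110, payload 0110 (4 bits).
Byte 2: 0x96 = 10010110 (10xxxxxx ✓), payload 010110.
Byte 3: 0x80 = 10000000 (10xxxxxx ✓), payload 000000.
Concatenate: 0110010110000000 = 0x6580 (16 bits → U+6580).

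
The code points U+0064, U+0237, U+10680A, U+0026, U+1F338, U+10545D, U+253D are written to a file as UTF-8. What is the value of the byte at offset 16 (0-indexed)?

0xE2

U+0064 → 1-byte form 64 at offsets 0–0.
U+0237 → 2-byte form C8 B7 at offsets 1–2.
U+10680A → 4-byte form F4 86 A0 8A at offsets 3–6.
U+0026 → 1-byte form 26 at offsets 7–7.
U+1F338 → 4-byte form F0 9F 8C B8 at offsets 8–11.
U+10545D → 4-byte form F4 85 91 9D at offsets 12–15.
U+253D → 3-byte form E2 94 BD at offsets 16–18.
Offset 16 falls in char 7's range; it's byte 1 of E2 94 BD = 0xE2.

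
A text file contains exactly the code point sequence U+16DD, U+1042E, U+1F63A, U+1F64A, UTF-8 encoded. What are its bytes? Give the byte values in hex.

E1 9B 9D F0 90 90 AE F0 9F 98 BA F0 9F 99 8A

U+16DD: 3-byte form → E1 9B 9D.
U+1042E: 4-byte form → F0 90 90 AE.
U+1F63A: 4-byte form → F0 9F 98 BA.
U+1F64A: 4-byte form → F0 9F 99 8A.
Concatenated (15 bytes): E1 9B 9D F0 90 90 AE F0 9F 98 BA F0 9F 99 8A.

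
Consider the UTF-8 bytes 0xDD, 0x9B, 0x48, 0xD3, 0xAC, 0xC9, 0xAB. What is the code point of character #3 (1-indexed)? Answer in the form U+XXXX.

U+04EC

Offset 0: leading byte 0xDD = 11011101 → 2-byte char #1 = DD 9B.
Offset 2: leading byte 0x48 = 01001000 → 1-byte char #2 = 48.
Offset 3: leading byte 0xD3 = 11010011 → 2-byte char #3 = D3 AC.
Leading byte 0xD3 = 11010011 matches 110xxxxx → 2-byte sequence.
Byte 1: 0xD3 = 11010011, payload 10011 (5 bits).
Byte 2: 0xAC = 10101100 (10xxxxxx ✓), payload 101100.
Concatenate: 10011101100 = 0x4EC (11 bits → U+04EC).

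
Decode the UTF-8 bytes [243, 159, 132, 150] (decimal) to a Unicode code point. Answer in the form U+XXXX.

U+DF116

Leading byte 0xF3 = 11110011 matches 11110xxx → 4-byte sequence.
Byte 1: 0xF3 = 11110011, payload 011 (3 bits).
Byte 2: 0x9F = 10011111 (10xxxxxx ✓), payload 011111.
Byte 3: 0x84 = 10000100 (10xxxxxx ✓), payload 000100.
Byte 4: 0x96 = 10010110 (10xxxxxx ✓), payload 010110.
Concatenate: 011011111000100010110 = 0xDF116 (21 bits → U+DF116).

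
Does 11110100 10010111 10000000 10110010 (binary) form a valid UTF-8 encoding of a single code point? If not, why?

Leading byte 0xF4 = 11110100 → 4-byte form.
Payload = 0x117032, which exceeds U+10FFFF, the maximum Unicode code point. (Leading bytes F5–FF, or F4 followed by ≥ 0x90, are invalid.)

invalid (encodes a value above U+10FFFF)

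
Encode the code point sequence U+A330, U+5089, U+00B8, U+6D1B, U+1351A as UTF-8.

EA 8C B0 E5 82 89 C2 B8 E6 B4 9B F0 93 94 9A

U+A330: 3-byte form → EA 8C B0.
U+5089: 3-byte form → E5 82 89.
U+00B8: 2-byte form → C2 B8.
U+6D1B: 3-byte form → E6 B4 9B.
U+1351A: 4-byte form → F0 93 94 9A.
Concatenated (15 bytes): EA 8C B0 E5 82 89 C2 B8 E6 B4 9B F0 93 94 9A.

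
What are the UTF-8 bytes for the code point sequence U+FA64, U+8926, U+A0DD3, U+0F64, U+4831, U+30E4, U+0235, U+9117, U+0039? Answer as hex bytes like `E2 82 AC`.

EF A9 A4 E8 A4 A6 F2 A0 B7 93 E0 BD A4 E4 A0 B1 E3 83 A4 C8 B5 E9 84 97 39

U+FA64: 3-byte form → EF A9 A4.
U+8926: 3-byte form → E8 A4 A6.
U+A0DD3: 4-byte form → F2 A0 B7 93.
U+0F64: 3-byte form → E0 BD A4.
U+4831: 3-byte form → E4 A0 B1.
U+30E4: 3-byte form → E3 83 A4.
U+0235: 2-byte form → C8 B5.
U+9117: 3-byte form → E9 84 97.
U+0039: 1-byte form → 39.
Concatenated (25 bytes): EF A9 A4 E8 A4 A6 F2 A0 B7 93 E0 BD A4 E4 A0 B1 E3 83 A4 C8 B5 E9 84 97 39.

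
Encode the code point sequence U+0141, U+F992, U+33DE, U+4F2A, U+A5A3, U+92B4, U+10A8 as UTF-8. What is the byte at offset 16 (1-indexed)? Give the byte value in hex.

0x8A

1-indexed offset 16 is 0-indexed offset 15.
U+0141 → 2-byte form C5 81 at offsets 0–1.
U+F992 → 3-byte form EF A6 92 at offsets 2–4.
U+33DE → 3-byte form E3 8F 9E at offsets 5–7.
U+4F2A → 3-byte form E4 BC AA at offsets 8–10.
U+A5A3 → 3-byte form EA 96 A3 at offsets 11–13.
U+92B4 → 3-byte form E9 8A B4 at offsets 14–16.
Offset 15 falls in char 6's range; it's byte 2 of E9 8A B4 = 0x8A.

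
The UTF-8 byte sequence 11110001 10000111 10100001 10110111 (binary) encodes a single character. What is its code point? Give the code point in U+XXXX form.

U+47877

Leading byte 0xF1 = 11110001 matches 11110xxx → 4-byte sequence.
Byte 1: 0xF1 = 11110001, payload 001 (3 bits).
Byte 2: 0x87 = 10000111 (10xxxxxx ✓), payload 000111.
Byte 3: 0xA1 = 10100001 (10xxxxxx ✓), payload 100001.
Byte 4: 0xB7 = 10110111 (10xxxxxx ✓), payload 110111.
Concatenate: 001000111100001110111 = 0x47877 (21 bits → U+47877).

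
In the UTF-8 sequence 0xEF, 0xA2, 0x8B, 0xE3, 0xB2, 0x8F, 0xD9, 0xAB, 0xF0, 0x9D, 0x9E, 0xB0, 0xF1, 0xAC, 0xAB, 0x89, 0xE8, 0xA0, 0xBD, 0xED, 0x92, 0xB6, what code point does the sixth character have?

U+883D

Offset 0: leading byte 0xEF = 11101111 → 3-byte char #1 = EF A2 8B.
Offset 3: leading byte 0xE3 = 11100011 → 3-byte char #2 = E3 B2 8F.
Offset 6: leading byte 0xD9 = 11011001 → 2-byte char #3 = D9 AB.
Offset 8: leading byte 0xF0 = 11110000 → 4-byte char #4 = F0 9D 9E B0.
Offset 12: leading byte 0xF1 = 11110001 → 4-byte char #5 = F1 AC AB 89.
Offset 16: leading byte 0xE8 = 11101000 → 3-byte char #6 = E8 A0 BD.
Leading byte 0xE8 = 11101000 matches 1110xxxx → 3-byte sequence.
Byte 1: 0xE8 = 11101000, payload 1000 (4 bits).
Byte 2: 0xA0 = 10100000 (10xxxxxx ✓), payload 100000.
Byte 3: 0xBD = 10111101 (10xxxxxx ✓), payload 111101.
Concatenate: 1000100000111101 = 0x883D (16 bits → U+883D).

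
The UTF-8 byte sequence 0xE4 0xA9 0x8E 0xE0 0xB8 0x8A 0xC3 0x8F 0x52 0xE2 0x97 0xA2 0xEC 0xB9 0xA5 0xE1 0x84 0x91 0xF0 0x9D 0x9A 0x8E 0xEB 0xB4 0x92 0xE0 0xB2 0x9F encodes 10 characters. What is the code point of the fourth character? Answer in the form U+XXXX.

Offset 0: leading byte 0xE4 = 11100100 → 3-byte char #1 = E4 A9 8E.
Offset 3: leading byte 0xE0 = 11100000 → 3-byte char #2 = E0 B8 8A.
Offset 6: leading byte 0xC3 = 11000011 → 2-byte char #3 = C3 8F.
Offset 8: leading byte 0x52 = 01010010 → 1-byte char #4 = 52.
Leading byte 0x52 = 01010010 matches 0xxxxxxx → 1-byte sequence.
Byte 1: 0x52 = 01010010, payload 1010010 (7 bits).
Concatenate: 1010010 = 0x52 (7 bits → U+0052).

U+0052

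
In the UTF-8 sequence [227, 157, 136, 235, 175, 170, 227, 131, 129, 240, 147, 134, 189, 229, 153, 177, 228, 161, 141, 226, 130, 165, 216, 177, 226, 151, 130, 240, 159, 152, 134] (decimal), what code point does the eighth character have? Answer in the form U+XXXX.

U+0631

Offset 0: leading byte 0xE3 = 11100011 → 3-byte char #1 = E3 9D 88.
Offset 3: leading byte 0xEB = 11101011 → 3-byte char #2 = EB AF AA.
Offset 6: leading byte 0xE3 = 11100011 → 3-byte char #3 = E3 83 81.
Offset 9: leading byte 0xF0 = 11110000 → 4-byte char #4 = F0 93 86 BD.
Offset 13: leading byte 0xE5 = 11100101 → 3-byte char #5 = E5 99 B1.
Offset 16: leading byte 0xE4 = 11100100 → 3-byte char #6 = E4 A1 8D.
Offset 19: leading byte 0xE2 = 11100010 → 3-byte char #7 = E2 82 A5.
Offset 22: leading byte 0xD8 = 11011000 → 2-byte char #8 = D8 B1.
Leading byte 0xD8 = 11011000 matches 110xxxxx → 2-byte sequence.
Byte 1: 0xD8 = 11011000, payload 11000 (5 bits).
Byte 2: 0xB1 = 10110001 (10xxxxxx ✓), payload 110001.
Concatenate: 11000110001 = 0x631 (11 bits → U+0631).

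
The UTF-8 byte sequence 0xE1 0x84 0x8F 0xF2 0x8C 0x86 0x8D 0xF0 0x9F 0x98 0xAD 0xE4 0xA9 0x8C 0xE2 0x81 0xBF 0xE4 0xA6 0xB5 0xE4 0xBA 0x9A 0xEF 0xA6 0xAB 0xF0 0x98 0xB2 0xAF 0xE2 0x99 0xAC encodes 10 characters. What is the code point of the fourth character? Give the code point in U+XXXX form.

U+4A4C

Offset 0: leading byte 0xE1 = 11100001 → 3-byte char #1 = E1 84 8F.
Offset 3: leading byte 0xF2 = 11110010 → 4-byte char #2 = F2 8C 86 8D.
Offset 7: leading byte 0xF0 = 11110000 → 4-byte char #3 = F0 9F 98 AD.
Offset 11: leading byte 0xE4 = 11100100 → 3-byte char #4 = E4 A9 8C.
Leading byte 0xE4 = 11100100 matches 1110xxxx → 3-byte sequence.
Byte 1: 0xE4 = 11100100, payload 0100 (4 bits).
Byte 2: 0xA9 = 10101001 (10xxxxxx ✓), payload 101001.
Byte 3: 0x8C = 10001100 (10xxxxxx ✓), payload 001100.
Concatenate: 0100101001001100 = 0x4A4C (16 bits → U+4A4C).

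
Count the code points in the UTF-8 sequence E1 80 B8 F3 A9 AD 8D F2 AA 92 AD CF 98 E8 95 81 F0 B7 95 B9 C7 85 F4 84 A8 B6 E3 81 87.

9

Byte at offset 0: 0xE1 = 11100001 → 3-byte char (#1). Advance 3.
Byte at offset 3: 0xF3 = 11110011 → 4-byte char (#2). Advance 4.
Byte at offset 7: 0xF2 = 11110010 → 4-byte char (#3). Advance 4.
Byte at offset 11: 0xCF = 11001111 → 2-byte char (#4). Advance 2.
Byte at offset 13: 0xE8 = 11101000 → 3-byte char (#5). Advance 3.
Byte at offset 16: 0xF0 = 11110000 → 4-byte char (#6). Advance 4.
Byte at offset 20: 0xC7 = 11000111 → 2-byte char (#7). Advance 2.
Byte at offset 22: 0xF4 = 11110100 → 4-byte char (#8). Advance 4.
Byte at offset 26: 0xE3 = 11100011 → 3-byte char (#9). Advance 3.
Reached end at offset 29 after 9 code points.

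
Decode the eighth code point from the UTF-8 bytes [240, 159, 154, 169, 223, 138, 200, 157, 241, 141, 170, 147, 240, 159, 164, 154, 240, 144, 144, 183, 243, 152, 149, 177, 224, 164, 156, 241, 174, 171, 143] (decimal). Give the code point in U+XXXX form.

U+091C

Offset 0: leading byte 0xF0 = 11110000 → 4-byte char #1 = F0 9F 9A A9.
Offset 4: leading byte 0xDF = 11011111 → 2-byte char #2 = DF 8A.
Offset 6: leading byte 0xC8 = 11001000 → 2-byte char #3 = C8 9D.
Offset 8: leading byte 0xF1 = 11110001 → 4-byte char #4 = F1 8D AA 93.
Offset 12: leading byte 0xF0 = 11110000 → 4-byte char #5 = F0 9F A4 9A.
Offset 16: leading byte 0xF0 = 11110000 → 4-byte char #6 = F0 90 90 B7.
Offset 20: leading byte 0xF3 = 11110011 → 4-byte char #7 = F3 98 95 B1.
Offset 24: leading byte 0xE0 = 11100000 → 3-byte char #8 = E0 A4 9C.
Leading byte 0xE0 = 11100000 matches 1110xxxx → 3-byte sequence.
Byte 1: 0xE0 = 11100000, payload 0000 (4 bits).
Byte 2: 0xA4 = 10100100 (10xxxxxx ✓), payload 100100.
Byte 3: 0x9C = 10011100 (10xxxxxx ✓), payload 011100.
Concatenate: 0000100100011100 = 0x91C (16 bits → U+091C).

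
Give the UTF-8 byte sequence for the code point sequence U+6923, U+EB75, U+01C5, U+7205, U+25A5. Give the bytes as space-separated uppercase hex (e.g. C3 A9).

U+6923: 3-byte form → E6 A4 A3.
U+EB75: 3-byte form → EE AD B5.
U+01C5: 2-byte form → C7 85.
U+7205: 3-byte form → E7 88 85.
U+25A5: 3-byte form → E2 96 A5.
Concatenated (14 bytes): E6 A4 A3 EE AD B5 C7 85 E7 88 85 E2 96 A5.

E6 A4 A3 EE AD B5 C7 85 E7 88 85 E2 96 A5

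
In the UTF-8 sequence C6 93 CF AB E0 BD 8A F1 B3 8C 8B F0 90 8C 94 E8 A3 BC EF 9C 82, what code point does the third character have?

U+0F4A

Offset 0: leading byte 0xC6 = 11000110 → 2-byte char #1 = C6 93.
Offset 2: leading byte 0xCF = 11001111 → 2-byte char #2 = CF AB.
Offset 4: leading byte 0xE0 = 11100000 → 3-byte char #3 = E0 BD 8A.
Leading byte 0xE0 = 11100000 matches 1110xxxx → 3-byte sequence.
Byte 1: 0xE0 = 11100000, payload 0000 (4 bits).
Byte 2: 0xBD = 10111101 (10xxxxxx ✓), payload 111101.
Byte 3: 0x8A = 10001010 (10xxxxxx ✓), payload 001010.
Concatenate: 0000111101001010 = 0xF4A (16 bits → U+0F4A).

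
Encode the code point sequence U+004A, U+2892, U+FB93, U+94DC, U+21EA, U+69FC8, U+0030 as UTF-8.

U+004A: 1-byte form → 4A.
U+2892: 3-byte form → E2 A2 92.
U+FB93: 3-byte form → EF AE 93.
U+94DC: 3-byte form → E9 93 9C.
U+21EA: 3-byte form → E2 87 AA.
U+69FC8: 4-byte form → F1 A9 BF 88.
U+0030: 1-byte form → 30.
Concatenated (18 bytes): 4A E2 A2 92 EF AE 93 E9 93 9C E2 87 AA F1 A9 BF 88 30.

4A E2 A2 92 EF AE 93 E9 93 9C E2 87 AA F1 A9 BF 88 30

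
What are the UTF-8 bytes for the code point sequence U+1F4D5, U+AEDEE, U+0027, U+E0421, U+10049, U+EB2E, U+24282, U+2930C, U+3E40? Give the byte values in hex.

U+1F4D5: 4-byte form → F0 9F 93 95.
U+AEDEE: 4-byte form → F2 AE B7 AE.
U+0027: 1-byte form → 27.
U+E0421: 4-byte form → F3 A0 90 A1.
U+10049: 4-byte form → F0 90 81 89.
U+EB2E: 3-byte form → EE AC AE.
U+24282: 4-byte form → F0 A4 8A 82.
U+2930C: 4-byte form → F0 A9 8C 8C.
U+3E40: 3-byte form → E3 B9 80.
Concatenated (31 bytes): F0 9F 93 95 F2 AE B7 AE 27 F3 A0 90 A1 F0 90 81 89 EE AC AE F0 A4 8A 82 F0 A9 8C 8C E3 B9 80.

F0 9F 93 95 F2 AE B7 AE 27 F3 A0 90 A1 F0 90 81 89 EE AC AE F0 A4 8A 82 F0 A9 8C 8C E3 B9 80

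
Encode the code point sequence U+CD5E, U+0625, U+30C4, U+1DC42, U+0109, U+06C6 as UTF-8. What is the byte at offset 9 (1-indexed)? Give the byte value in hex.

1-indexed offset 9 is 0-indexed offset 8.
U+CD5E → 3-byte form EC B5 9E at offsets 0–2.
U+0625 → 2-byte form D8 A5 at offsets 3–4.
U+30C4 → 3-byte form E3 83 84 at offsets 5–7.
U+1DC42 → 4-byte form F0 9D B1 82 at offsets 8–11.
Offset 8 falls in char 4's range; it's byte 1 of F0 9D B1 82 = 0xF0.

0xF0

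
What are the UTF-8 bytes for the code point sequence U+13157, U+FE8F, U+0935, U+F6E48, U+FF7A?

U+13157: 4-byte form → F0 93 85 97.
U+FE8F: 3-byte form → EF BA 8F.
U+0935: 3-byte form → E0 A4 B5.
U+F6E48: 4-byte form → F3 B6 B9 88.
U+FF7A: 3-byte form → EF BD BA.
Concatenated (17 bytes): F0 93 85 97 EF BA 8F E0 A4 B5 F3 B6 B9 88 EF BD BA.

F0 93 85 97 EF BA 8F E0 A4 B5 F3 B6 B9 88 EF BD BA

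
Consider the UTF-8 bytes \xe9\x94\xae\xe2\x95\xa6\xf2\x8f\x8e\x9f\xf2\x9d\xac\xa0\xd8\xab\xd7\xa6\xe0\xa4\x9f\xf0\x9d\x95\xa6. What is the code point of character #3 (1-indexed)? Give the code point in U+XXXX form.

Offset 0: leading byte 0xE9 = 11101001 → 3-byte char #1 = E9 94 AE.
Offset 3: leading byte 0xE2 = 11100010 → 3-byte char #2 = E2 95 A6.
Offset 6: leading byte 0xF2 = 11110010 → 4-byte char #3 = F2 8F 8E 9F.
Leading byte 0xF2 = 11110010 matches 11110xxx → 4-byte sequence.
Byte 1: 0xF2 = 11110010, payload 010 (3 bits).
Byte 2: 0x8F = 10001111 (10xxxxxx ✓), payload 001111.
Byte 3: 0x8E = 10001110 (10xxxxxx ✓), payload 001110.
Byte 4: 0x9F = 10011111 (10xxxxxx ✓), payload 011111.
Concatenate: 010001111001110011111 = 0x8F39F (21 bits → U+8F39F).

U+8F39F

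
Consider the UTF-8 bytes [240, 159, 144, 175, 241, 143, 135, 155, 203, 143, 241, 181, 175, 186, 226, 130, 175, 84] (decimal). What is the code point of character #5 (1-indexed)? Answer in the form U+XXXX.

U+20AF

Offset 0: leading byte 0xF0 = 11110000 → 4-byte char #1 = F0 9F 90 AF.
Offset 4: leading byte 0xF1 = 11110001 → 4-byte char #2 = F1 8F 87 9B.
Offset 8: leading byte 0xCB = 11001011 → 2-byte char #3 = CB 8F.
Offset 10: leading byte 0xF1 = 11110001 → 4-byte char #4 = F1 B5 AF BA.
Offset 14: leading byte 0xE2 = 11100010 → 3-byte char #5 = E2 82 AF.
Leading byte 0xE2 = 11100010 matches 1110xxxx → 3-byte sequence.
Byte 1: 0xE2 = 11100010, payload 0010 (4 bits).
Byte 2: 0x82 = 10000010 (10xxxxxx ✓), payload 000010.
Byte 3: 0xAF = 10101111 (10xxxxxx ✓), payload 101111.
Concatenate: 0010000010101111 = 0x20AF (16 bits → U+20AF).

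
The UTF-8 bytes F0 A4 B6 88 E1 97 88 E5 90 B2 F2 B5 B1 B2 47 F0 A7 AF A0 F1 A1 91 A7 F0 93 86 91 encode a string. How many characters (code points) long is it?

8

Byte at offset 0: 0xF0 = 11110000 → 4-byte char (#1). Advance 4.
Byte at offset 4: 0xE1 = 11100001 → 3-byte char (#2). Advance 3.
Byte at offset 7: 0xE5 = 11100101 → 3-byte char (#3). Advance 3.
Byte at offset 10: 0xF2 = 11110010 → 4-byte char (#4). Advance 4.
Byte at offset 14: 0x47 = 01000111 → 1-byte char (#5). Advance 1.
Byte at offset 15: 0xF0 = 11110000 → 4-byte char (#6). Advance 4.
Byte at offset 19: 0xF1 = 11110001 → 4-byte char (#7). Advance 4.
Byte at offset 23: 0xF0 = 11110000 → 4-byte char (#8). Advance 4.
Reached end at offset 27 after 8 code points.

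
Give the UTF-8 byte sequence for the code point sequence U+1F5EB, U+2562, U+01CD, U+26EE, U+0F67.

F0 9F 97 AB E2 95 A2 C7 8D E2 9B AE E0 BD A7

U+1F5EB: 4-byte form → F0 9F 97 AB.
U+2562: 3-byte form → E2 95 A2.
U+01CD: 2-byte form → C7 8D.
U+26EE: 3-byte form → E2 9B AE.
U+0F67: 3-byte form → E0 BD A7.
Concatenated (15 bytes): F0 9F 97 AB E2 95 A2 C7 8D E2 9B AE E0 BD A7.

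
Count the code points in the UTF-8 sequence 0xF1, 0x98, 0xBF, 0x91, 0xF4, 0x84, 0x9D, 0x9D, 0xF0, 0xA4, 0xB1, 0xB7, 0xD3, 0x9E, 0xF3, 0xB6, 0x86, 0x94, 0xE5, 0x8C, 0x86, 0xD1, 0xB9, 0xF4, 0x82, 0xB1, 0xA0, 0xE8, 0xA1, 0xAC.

9

Byte at offset 0: 0xF1 = 11110001 → 4-byte char (#1). Advance 4.
Byte at offset 4: 0xF4 = 11110100 → 4-byte char (#2). Advance 4.
Byte at offset 8: 0xF0 = 11110000 → 4-byte char (#3). Advance 4.
Byte at offset 12: 0xD3 = 11010011 → 2-byte char (#4). Advance 2.
Byte at offset 14: 0xF3 = 11110011 → 4-byte char (#5). Advance 4.
Byte at offset 18: 0xE5 = 11100101 → 3-byte char (#6). Advance 3.
Byte at offset 21: 0xD1 = 11010001 → 2-byte char (#7). Advance 2.
Byte at offset 23: 0xF4 = 11110100 → 4-byte char (#8). Advance 4.
Byte at offset 27: 0xE8 = 11101000 → 3-byte char (#9). Advance 3.
Reached end at offset 30 after 9 code points.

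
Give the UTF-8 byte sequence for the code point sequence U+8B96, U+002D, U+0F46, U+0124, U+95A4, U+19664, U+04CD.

U+8B96: 3-byte form → E8 AE 96.
U+002D: 1-byte form → 2D.
U+0F46: 3-byte form → E0 BD 86.
U+0124: 2-byte form → C4 A4.
U+95A4: 3-byte form → E9 96 A4.
U+19664: 4-byte form → F0 99 99 A4.
U+04CD: 2-byte form → D3 8D.
Concatenated (18 bytes): E8 AE 96 2D E0 BD 86 C4 A4 E9 96 A4 F0 99 99 A4 D3 8D.

E8 AE 96 2D E0 BD 86 C4 A4 E9 96 A4 F0 99 99 A4 D3 8D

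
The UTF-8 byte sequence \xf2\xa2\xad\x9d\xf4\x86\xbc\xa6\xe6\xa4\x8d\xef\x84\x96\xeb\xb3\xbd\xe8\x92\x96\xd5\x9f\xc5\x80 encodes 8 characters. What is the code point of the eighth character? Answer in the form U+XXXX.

Offset 0: leading byte 0xF2 = 11110010 → 4-byte char #1 = F2 A2 AD 9D.
Offset 4: leading byte 0xF4 = 11110100 → 4-byte char #2 = F4 86 BC A6.
Offset 8: leading byte 0xE6 = 11100110 → 3-byte char #3 = E6 A4 8D.
Offset 11: leading byte 0xEF = 11101111 → 3-byte char #4 = EF 84 96.
Offset 14: leading byte 0xEB = 11101011 → 3-byte char #5 = EB B3 BD.
Offset 17: leading byte 0xE8 = 11101000 → 3-byte char #6 = E8 92 96.
Offset 20: leading byte 0xD5 = 11010101 → 2-byte char #7 = D5 9F.
Offset 22: leading byte 0xC5 = 11000101 → 2-byte char #8 = C5 80.
Leading byte 0xC5 = 11000101 matches 110xxxxx → 2-byte sequence.
Byte 1: 0xC5 = 11000101, payload 00101 (5 bits).
Byte 2: 0x80 = 10000000 (10xxxxxx ✓), payload 000000.
Concatenate: 00101000000 = 0x140 (11 bits → U+0140).

U+0140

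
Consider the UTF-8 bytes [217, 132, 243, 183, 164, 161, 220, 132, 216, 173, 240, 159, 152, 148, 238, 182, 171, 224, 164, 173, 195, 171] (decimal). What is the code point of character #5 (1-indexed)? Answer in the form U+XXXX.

Offset 0: leading byte 0xD9 = 11011001 → 2-byte char #1 = D9 84.
Offset 2: leading byte 0xF3 = 11110011 → 4-byte char #2 = F3 B7 A4 A1.
Offset 6: leading byte 0xDC = 11011100 → 2-byte char #3 = DC 84.
Offset 8: leading byte 0xD8 = 11011000 → 2-byte char #4 = D8 AD.
Offset 10: leading byte 0xF0 = 11110000 → 4-byte char #5 = F0 9F 98 94.
Leading byte 0xF0 = 11110000 matches 11110xxx → 4-byte sequence.
Byte 1: 0xF0 = 11110000, payload 000 (3 bits).
Byte 2: 0x9F = 10011111 (10xxxxxx ✓), payload 011111.
Byte 3: 0x98 = 10011000 (10xxxxxx ✓), payload 011000.
Byte 4: 0x94 = 10010100 (10xxxxxx ✓), payload 010100.
Concatenate: 000011111011000010100 = 0x1F614 (21 bits → U+1F614).

U+1F614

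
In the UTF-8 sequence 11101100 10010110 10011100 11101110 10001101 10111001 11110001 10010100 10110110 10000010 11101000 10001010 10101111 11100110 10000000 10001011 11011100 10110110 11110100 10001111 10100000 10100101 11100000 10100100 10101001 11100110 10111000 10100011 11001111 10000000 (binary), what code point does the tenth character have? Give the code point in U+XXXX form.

Offset 0: leading byte 0xEC = 11101100 → 3-byte char #1 = EC 96 9C.
Offset 3: leading byte 0xEE = 11101110 → 3-byte char #2 = EE 8D B9.
Offset 6: leading byte 0xF1 = 11110001 → 4-byte char #3 = F1 94 B6 82.
Offset 10: leading byte 0xE8 = 11101000 → 3-byte char #4 = E8 8A AF.
Offset 13: leading byte 0xE6 = 11100110 → 3-byte char #5 = E6 80 8B.
Offset 16: leading byte 0xDC = 11011100 → 2-byte char #6 = DC B6.
Offset 18: leading byte 0xF4 = 11110100 → 4-byte char #7 = F4 8F A0 A5.
Offset 22: leading byte 0xE0 = 11100000 → 3-byte char #8 = E0 A4 A9.
Offset 25: leading byte 0xE6 = 11100110 → 3-byte char #9 = E6 B8 A3.
Offset 28: leading byte 0xCF = 11001111 → 2-byte char #10 = CF 80.
Leading byte 0xCF = 11001111 matches 110xxxxx → 2-byte sequence.
Byte 1: 0xCF = 11001111, payload 01111 (5 bits).
Byte 2: 0x80 = 10000000 (10xxxxxx ✓), payload 000000.
Concatenate: 01111000000 = 0x3C0 (11 bits → U+03C0).

U+03C0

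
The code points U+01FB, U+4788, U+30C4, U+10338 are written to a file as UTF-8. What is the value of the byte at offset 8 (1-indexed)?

1-indexed offset 8 is 0-indexed offset 7.
U+01FB → 2-byte form C7 BB at offsets 0–1.
U+4788 → 3-byte form E4 9E 88 at offsets 2–4.
U+30C4 → 3-byte form E3 83 84 at offsets 5–7.
Offset 7 falls in char 3's range; it's byte 3 of E3 83 84 = 0x84.

0x84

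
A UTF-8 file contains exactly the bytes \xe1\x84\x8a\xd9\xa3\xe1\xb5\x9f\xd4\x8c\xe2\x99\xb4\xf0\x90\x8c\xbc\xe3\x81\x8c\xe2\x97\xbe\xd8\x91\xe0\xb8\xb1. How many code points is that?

10

Byte at offset 0: 0xE1 = 11100001 → 3-byte char (#1). Advance 3.
Byte at offset 3: 0xD9 = 11011001 → 2-byte char (#2). Advance 2.
Byte at offset 5: 0xE1 = 11100001 → 3-byte char (#3). Advance 3.
Byte at offset 8: 0xD4 = 11010100 → 2-byte char (#4). Advance 2.
Byte at offset 10: 0xE2 = 11100010 → 3-byte char (#5). Advance 3.
Byte at offset 13: 0xF0 = 11110000 → 4-byte char (#6). Advance 4.
Byte at offset 17: 0xE3 = 11100011 → 3-byte char (#7). Advance 3.
Byte at offset 20: 0xE2 = 11100010 → 3-byte char (#8). Advance 3.
Byte at offset 23: 0xD8 = 11011000 → 2-byte char (#9). Advance 2.
Byte at offset 25: 0xE0 = 11100000 → 3-byte char (#10). Advance 3.
Reached end at offset 28 after 10 code points.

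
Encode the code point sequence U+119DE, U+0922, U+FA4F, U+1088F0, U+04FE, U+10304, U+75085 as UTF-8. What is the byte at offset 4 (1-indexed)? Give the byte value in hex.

0x9E

1-indexed offset 4 is 0-indexed offset 3.
U+119DE → 4-byte form F0 91 A7 9E at offsets 0–3.
Offset 3 falls in char 1's range; it's byte 4 of F0 91 A7 9E = 0x9E.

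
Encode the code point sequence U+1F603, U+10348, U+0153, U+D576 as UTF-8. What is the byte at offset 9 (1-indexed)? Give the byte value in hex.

0xC5

1-indexed offset 9 is 0-indexed offset 8.
U+1F603 → 4-byte form F0 9F 98 83 at offsets 0–3.
U+10348 → 4-byte form F0 90 8D 88 at offsets 4–7.
U+0153 → 2-byte form C5 93 at offsets 8–9.
Offset 8 falls in char 3's range; it's byte 1 of C5 93 = 0xC5.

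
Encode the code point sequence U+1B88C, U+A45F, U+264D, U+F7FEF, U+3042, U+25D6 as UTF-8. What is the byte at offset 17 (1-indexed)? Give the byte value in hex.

1-indexed offset 17 is 0-indexed offset 16.
U+1B88C → 4-byte form F0 9B A2 8C at offsets 0–3.
U+A45F → 3-byte form EA 91 9F at offsets 4–6.
U+264D → 3-byte form E2 99 8D at offsets 7–9.
U+F7FEF → 4-byte form F3 B7 BF AF at offsets 10–13.
U+3042 → 3-byte form E3 81 82 at offsets 14–16.
Offset 16 falls in char 5's range; it's byte 3 of E3 81 82 = 0x82.

0x82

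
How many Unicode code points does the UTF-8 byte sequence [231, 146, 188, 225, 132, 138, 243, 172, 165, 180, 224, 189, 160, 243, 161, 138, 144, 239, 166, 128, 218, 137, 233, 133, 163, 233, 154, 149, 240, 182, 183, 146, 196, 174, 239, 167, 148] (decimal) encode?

12

Byte at offset 0: 0xE7 = 11100111 → 3-byte char (#1). Advance 3.
Byte at offset 3: 0xE1 = 11100001 → 3-byte char (#2). Advance 3.
Byte at offset 6: 0xF3 = 11110011 → 4-byte char (#3). Advance 4.
Byte at offset 10: 0xE0 = 11100000 → 3-byte char (#4). Advance 3.
Byte at offset 13: 0xF3 = 11110011 → 4-byte char (#5). Advance 4.
Byte at offset 17: 0xEF = 11101111 → 3-byte char (#6). Advance 3.
Byte at offset 20: 0xDA = 11011010 → 2-byte char (#7). Advance 2.
Byte at offset 22: 0xE9 = 11101001 → 3-byte char (#8). Advance 3.
Byte at offset 25: 0xE9 = 11101001 → 3-byte char (#9). Advance 3.
Byte at offset 28: 0xF0 = 11110000 → 4-byte char (#10). Advance 4.
Byte at offset 32: 0xC4 = 11000100 → 2-byte char (#11). Advance 2.
Byte at offset 34: 0xEF = 11101111 → 3-byte char (#12). Advance 3.
Reached end at offset 37 after 12 code points.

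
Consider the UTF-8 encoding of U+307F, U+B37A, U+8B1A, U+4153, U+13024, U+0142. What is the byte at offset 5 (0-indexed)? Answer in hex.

0xBA

U+307F → 3-byte form E3 81 BF at offsets 0–2.
U+B37A → 3-byte form EB 8D BA at offsets 3–5.
Offset 5 falls in char 2's range; it's byte 3 of EB 8D BA = 0xBA.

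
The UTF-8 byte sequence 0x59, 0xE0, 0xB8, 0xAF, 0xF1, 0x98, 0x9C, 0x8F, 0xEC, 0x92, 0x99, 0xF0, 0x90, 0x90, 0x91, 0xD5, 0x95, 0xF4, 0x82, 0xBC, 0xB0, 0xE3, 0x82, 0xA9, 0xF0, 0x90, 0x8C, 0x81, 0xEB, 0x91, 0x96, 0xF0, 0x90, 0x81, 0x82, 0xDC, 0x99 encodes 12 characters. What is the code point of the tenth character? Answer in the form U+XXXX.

Offset 0: leading byte 0x59 = 01011001 → 1-byte char #1 = 59.
Offset 1: leading byte 0xE0 = 11100000 → 3-byte char #2 = E0 B8 AF.
Offset 4: leading byte 0xF1 = 11110001 → 4-byte char #3 = F1 98 9C 8F.
Offset 8: leading byte 0xEC = 11101100 → 3-byte char #4 = EC 92 99.
Offset 11: leading byte 0xF0 = 11110000 → 4-byte char #5 = F0 90 90 91.
Offset 15: leading byte 0xD5 = 11010101 → 2-byte char #6 = D5 95.
Offset 17: leading byte 0xF4 = 11110100 → 4-byte char #7 = F4 82 BC B0.
Offset 21: leading byte 0xE3 = 11100011 → 3-byte char #8 = E3 82 A9.
Offset 24: leading byte 0xF0 = 11110000 → 4-byte char #9 = F0 90 8C 81.
Offset 28: leading byte 0xEB = 11101011 → 3-byte char #10 = EB 91 96.
Leading byte 0xEB = 11101011 matches 1110xxxx → 3-byte sequence.
Byte 1: 0xEB = 11101011, payload 1011 (4 bits).
Byte 2: 0x91 = 10010001 (10xxxxxx ✓), payload 010001.
Byte 3: 0x96 = 10010110 (10xxxxxx ✓), payload 010110.
Concatenate: 1011010001010110 = 0xB456 (16 bits → U+B456).

U+B456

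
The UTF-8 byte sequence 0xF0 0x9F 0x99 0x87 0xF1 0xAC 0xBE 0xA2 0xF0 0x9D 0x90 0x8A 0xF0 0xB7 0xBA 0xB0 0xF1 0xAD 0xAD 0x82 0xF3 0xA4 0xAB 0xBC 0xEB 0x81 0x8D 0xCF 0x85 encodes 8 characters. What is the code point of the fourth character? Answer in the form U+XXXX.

Offset 0: leading byte 0xF0 = 11110000 → 4-byte char #1 = F0 9F 99 87.
Offset 4: leading byte 0xF1 = 11110001 → 4-byte char #2 = F1 AC BE A2.
Offset 8: leading byte 0xF0 = 11110000 → 4-byte char #3 = F0 9D 90 8A.
Offset 12: leading byte 0xF0 = 11110000 → 4-byte char #4 = F0 B7 BA B0.
Leading byte 0xF0 = 11110000 matches 11110xxx → 4-byte sequence.
Byte 1: 0xF0 = 11110000, payload 000 (3 bits).
Byte 2: 0xB7 = 10110111 (10xxxxxx ✓), payload 110111.
Byte 3: 0xBA = 10111010 (10xxxxxx ✓), payload 111010.
Byte 4: 0xB0 = 10110000 (10xxxxxx ✓), payload 110000.
Concatenate: 000110111111010110000 = 0x37EB0 (21 bits → U+37EB0).

U+37EB0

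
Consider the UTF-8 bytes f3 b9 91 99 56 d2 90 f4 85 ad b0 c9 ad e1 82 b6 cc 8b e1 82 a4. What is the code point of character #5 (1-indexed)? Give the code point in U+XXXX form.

U+026D

Offset 0: leading byte 0xF3 = 11110011 → 4-byte char #1 = F3 B9 91 99.
Offset 4: leading byte 0x56 = 01010110 → 1-byte char #2 = 56.
Offset 5: leading byte 0xD2 = 11010010 → 2-byte char #3 = D2 90.
Offset 7: leading byte 0xF4 = 11110100 → 4-byte char #4 = F4 85 AD B0.
Offset 11: leading byte 0xC9 = 11001001 → 2-byte char #5 = C9 AD.
Leading byte 0xC9 = 11001001 matches 110xxxxx → 2-byte sequence.
Byte 1: 0xC9 = 11001001, payload 01001 (5 bits).
Byte 2: 0xAD = 10101101 (10xxxxxx ✓), payload 101101.
Concatenate: 01001101101 = 0x26D (11 bits → U+026D).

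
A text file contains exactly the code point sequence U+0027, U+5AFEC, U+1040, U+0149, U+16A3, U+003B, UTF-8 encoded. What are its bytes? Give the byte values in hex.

U+0027: 1-byte form → 27.
U+5AFEC: 4-byte form → F1 9A BF AC.
U+1040: 3-byte form → E1 81 80.
U+0149: 2-byte form → C5 89.
U+16A3: 3-byte form → E1 9A A3.
U+003B: 1-byte form → 3B.
Concatenated (14 bytes): 27 F1 9A BF AC E1 81 80 C5 89 E1 9A A3 3B.

27 F1 9A BF AC E1 81 80 C5 89 E1 9A A3 3B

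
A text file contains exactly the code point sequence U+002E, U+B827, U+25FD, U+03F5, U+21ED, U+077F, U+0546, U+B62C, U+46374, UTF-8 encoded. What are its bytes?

U+002E: 1-byte form → 2E.
U+B827: 3-byte form → EB A0 A7.
U+25FD: 3-byte form → E2 97 BD.
U+03F5: 2-byte form → CF B5.
U+21ED: 3-byte form → E2 87 AD.
U+077F: 2-byte form → DD BF.
U+0546: 2-byte form → D5 86.
U+B62C: 3-byte form → EB 98 AC.
U+46374: 4-byte form → F1 86 8D B4.
Concatenated (23 bytes): 2E EB A0 A7 E2 97 BD CF B5 E2 87 AD DD BF D5 86 EB 98 AC F1 86 8D B4.

2E EB A0 A7 E2 97 BD CF B5 E2 87 AD DD BF D5 86 EB 98 AC F1 86 8D B4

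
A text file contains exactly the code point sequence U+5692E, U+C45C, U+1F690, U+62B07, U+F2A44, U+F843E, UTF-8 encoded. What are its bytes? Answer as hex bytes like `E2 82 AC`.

U+5692E: 4-byte form → F1 96 A4 AE.
U+C45C: 3-byte form → EC 91 9C.
U+1F690: 4-byte form → F0 9F 9A 90.
U+62B07: 4-byte form → F1 A2 AC 87.
U+F2A44: 4-byte form → F3 B2 A9 84.
U+F843E: 4-byte form → F3 B8 90 BE.
Concatenated (23 bytes): F1 96 A4 AE EC 91 9C F0 9F 9A 90 F1 A2 AC 87 F3 B2 A9 84 F3 B8 90 BE.

F1 96 A4 AE EC 91 9C F0 9F 9A 90 F1 A2 AC 87 F3 B2 A9 84 F3 B8 90 BE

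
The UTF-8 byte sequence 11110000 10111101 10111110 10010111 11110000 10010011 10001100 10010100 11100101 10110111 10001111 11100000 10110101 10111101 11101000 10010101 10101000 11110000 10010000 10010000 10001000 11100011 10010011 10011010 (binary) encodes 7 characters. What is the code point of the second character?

U+13314

Offset 0: leading byte 0xF0 = 11110000 → 4-byte char #1 = F0 BD BE 97.
Offset 4: leading byte 0xF0 = 11110000 → 4-byte char #2 = F0 93 8C 94.
Leading byte 0xF0 = 11110000 matches 11110xxx → 4-byte sequence.
Byte 1: 0xF0 = 11110000, payload 000 (3 bits).
Byte 2: 0x93 = 10010011 (10xxxxxx ✓), payload 010011.
Byte 3: 0x8C = 10001100 (10xxxxxx ✓), payload 001100.
Byte 4: 0x94 = 10010100 (10xxxxxx ✓), payload 010100.
Concatenate: 000010011001100010100 = 0x13314 (21 bits → U+13314).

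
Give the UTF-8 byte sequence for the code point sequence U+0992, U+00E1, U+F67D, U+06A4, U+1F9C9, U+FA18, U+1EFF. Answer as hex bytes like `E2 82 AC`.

U+0992: 3-byte form → E0 A6 92.
U+00E1: 2-byte form → C3 A1.
U+F67D: 3-byte form → EF 99 BD.
U+06A4: 2-byte form → DA A4.
U+1F9C9: 4-byte form → F0 9F A7 89.
U+FA18: 3-byte form → EF A8 98.
U+1EFF: 3-byte form → E1 BB BF.
Concatenated (20 bytes): E0 A6 92 C3 A1 EF 99 BD DA A4 F0 9F A7 89 EF A8 98 E1 BB BF.

E0 A6 92 C3 A1 EF 99 BD DA A4 F0 9F A7 89 EF A8 98 E1 BB BF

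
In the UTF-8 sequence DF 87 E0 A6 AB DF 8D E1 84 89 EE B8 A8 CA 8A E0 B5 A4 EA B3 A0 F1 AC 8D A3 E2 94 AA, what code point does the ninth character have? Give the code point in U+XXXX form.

U+6C363

Offset 0: leading byte 0xDF = 11011111 → 2-byte char #1 = DF 87.
Offset 2: leading byte 0xE0 = 11100000 → 3-byte char #2 = E0 A6 AB.
Offset 5: leading byte 0xDF = 11011111 → 2-byte char #3 = DF 8D.
Offset 7: leading byte 0xE1 = 11100001 → 3-byte char #4 = E1 84 89.
Offset 10: leading byte 0xEE = 11101110 → 3-byte char #5 = EE B8 A8.
Offset 13: leading byte 0xCA = 11001010 → 2-byte char #6 = CA 8A.
Offset 15: leading byte 0xE0 = 11100000 → 3-byte char #7 = E0 B5 A4.
Offset 18: leading byte 0xEA = 11101010 → 3-byte char #8 = EA B3 A0.
Offset 21: leading byte 0xF1 = 11110001 → 4-byte char #9 = F1 AC 8D A3.
Leading byte 0xF1 = 11110001 matches 11110xxx → 4-byte sequence.
Byte 1: 0xF1 = 11110001, payload 001 (3 bits).
Byte 2: 0xAC = 10101100 (10xxxxxx ✓), payload 101100.
Byte 3: 0x8D = 10001101 (10xxxxxx ✓), payload 001101.
Byte 4: 0xA3 = 10100011 (10xxxxxx ✓), payload 100011.
Concatenate: 001101100001101100011 = 0x6C363 (21 bits → U+6C363).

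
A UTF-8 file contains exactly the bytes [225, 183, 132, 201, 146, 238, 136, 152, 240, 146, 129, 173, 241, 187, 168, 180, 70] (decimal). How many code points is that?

6

Byte at offset 0: 0xE1 = 11100001 → 3-byte char (#1). Advance 3.
Byte at offset 3: 0xC9 = 11001001 → 2-byte char (#2). Advance 2.
Byte at offset 5: 0xEE = 11101110 → 3-byte char (#3). Advance 3.
Byte at offset 8: 0xF0 = 11110000 → 4-byte char (#4). Advance 4.
Byte at offset 12: 0xF1 = 11110001 → 4-byte char (#5). Advance 4.
Byte at offset 16: 0x46 = 01000110 → 1-byte char (#6). Advance 1.
Reached end at offset 17 after 6 code points.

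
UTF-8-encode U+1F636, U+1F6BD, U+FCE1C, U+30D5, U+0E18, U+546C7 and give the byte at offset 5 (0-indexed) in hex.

U+1F636 → 4-byte form F0 9F 98 B6 at offsets 0–3.
U+1F6BD → 4-byte form F0 9F 9A BD at offsets 4–7.
Offset 5 falls in char 2's range; it's byte 2 of F0 9F 9A BD = 0x9F.

0x9F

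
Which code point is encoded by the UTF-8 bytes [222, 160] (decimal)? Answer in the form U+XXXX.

U+07A0

Leading byte 0xDE = 11011110 matches 110xxxxx → 2-byte sequence.
Byte 1: 0xDE = 11011110, payload 11110 (5 bits).
Byte 2: 0xA0 = 10100000 (10xxxxxx ✓), payload 100000.
Concatenate: 11110100000 = 0x7A0 (11 bits → U+07A0).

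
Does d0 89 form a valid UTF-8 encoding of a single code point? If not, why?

valid

Leading byte 0xD0 = 11010000 → 2-byte form.
Continuation bytes 0x89=10001001 all match 10xxxxxx.
Decoded value 0x409 is ≥ 0x80 (shortest form) and not a surrogate.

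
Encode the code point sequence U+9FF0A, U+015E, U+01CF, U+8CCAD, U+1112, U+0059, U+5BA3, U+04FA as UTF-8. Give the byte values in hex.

U+9FF0A: 4-byte form → F2 9F BC 8A.
U+015E: 2-byte form → C5 9E.
U+01CF: 2-byte form → C7 8F.
U+8CCAD: 4-byte form → F2 8C B2 AD.
U+1112: 3-byte form → E1 84 92.
U+0059: 1-byte form → 59.
U+5BA3: 3-byte form → E5 AE A3.
U+04FA: 2-byte form → D3 BA.
Concatenated (21 bytes): F2 9F BC 8A C5 9E C7 8F F2 8C B2 AD E1 84 92 59 E5 AE A3 D3 BA.

F2 9F BC 8A C5 9E C7 8F F2 8C B2 AD E1 84 92 59 E5 AE A3 D3 BA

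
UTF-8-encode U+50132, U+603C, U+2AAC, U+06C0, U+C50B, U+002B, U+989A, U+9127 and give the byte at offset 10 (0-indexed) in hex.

U+50132 → 4-byte form F1 90 84 B2 at offsets 0–3.
U+603C → 3-byte form E6 80 BC at offsets 4–6.
U+2AAC → 3-byte form E2 AA AC at offsets 7–9.
U+06C0 → 2-byte form DB 80 at offsets 10–11.
Offset 10 falls in char 4's range; it's byte 1 of DB 80 = 0xDB.

0xDB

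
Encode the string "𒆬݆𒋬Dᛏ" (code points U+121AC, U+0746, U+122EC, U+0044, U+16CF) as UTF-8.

F0 92 86 AC DD 86 F0 92 8B AC 44 E1 9B 8F

U+121AC: 4-byte form → F0 92 86 AC.
U+0746: 2-byte form → DD 86.
U+122EC: 4-byte form → F0 92 8B AC.
U+0044: 1-byte form → 44.
U+16CF: 3-byte form → E1 9B 8F.
Concatenated (14 bytes): F0 92 86 AC DD 86 F0 92 8B AC 44 E1 9B 8F.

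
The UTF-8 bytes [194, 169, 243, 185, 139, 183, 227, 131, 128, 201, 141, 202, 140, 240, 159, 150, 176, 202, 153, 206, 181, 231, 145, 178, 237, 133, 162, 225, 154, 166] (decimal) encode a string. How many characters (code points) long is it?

Byte at offset 0: 0xC2 = 11000010 → 2-byte char (#1). Advance 2.
Byte at offset 2: 0xF3 = 11110011 → 4-byte char (#2). Advance 4.
Byte at offset 6: 0xE3 = 11100011 → 3-byte char (#3). Advance 3.
Byte at offset 9: 0xC9 = 11001001 → 2-byte char (#4). Advance 2.
Byte at offset 11: 0xCA = 11001010 → 2-byte char (#5). Advance 2.
Byte at offset 13: 0xF0 = 11110000 → 4-byte char (#6). Advance 4.
Byte at offset 17: 0xCA = 11001010 → 2-byte char (#7). Advance 2.
Byte at offset 19: 0xCE = 11001110 → 2-byte char (#8). Advance 2.
Byte at offset 21: 0xE7 = 11100111 → 3-byte char (#9). Advance 3.
Byte at offset 24: 0xED = 11101101 → 3-byte char (#10). Advance 3.
Byte at offset 27: 0xE1 = 11100001 → 3-byte char (#11). Advance 3.
Reached end at offset 30 after 11 code points.

11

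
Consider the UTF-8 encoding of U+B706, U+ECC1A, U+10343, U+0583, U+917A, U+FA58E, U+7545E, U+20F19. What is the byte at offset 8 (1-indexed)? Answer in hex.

0xF0

1-indexed offset 8 is 0-indexed offset 7.
U+B706 → 3-byte form EB 9C 86 at offsets 0–2.
U+ECC1A → 4-byte form F3 AC B0 9A at offsets 3–6.
U+10343 → 4-byte form F0 90 8D 83 at offsets 7–10.
Offset 7 falls in char 3's range; it's byte 1 of F0 90 8D 83 = 0xF0.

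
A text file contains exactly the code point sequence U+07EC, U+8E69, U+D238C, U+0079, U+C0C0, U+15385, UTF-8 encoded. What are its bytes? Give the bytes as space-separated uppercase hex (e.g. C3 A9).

DF AC E8 B9 A9 F3 92 8E 8C 79 EC 83 80 F0 95 8E 85

U+07EC: 2-byte form → DF AC.
U+8E69: 3-byte form → E8 B9 A9.
U+D238C: 4-byte form → F3 92 8E 8C.
U+0079: 1-byte form → 79.
U+C0C0: 3-byte form → EC 83 80.
U+15385: 4-byte form → F0 95 8E 85.
Concatenated (17 bytes): DF AC E8 B9 A9 F3 92 8E 8C 79 EC 83 80 F0 95 8E 85.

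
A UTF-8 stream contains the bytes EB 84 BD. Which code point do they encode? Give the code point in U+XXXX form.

Leading byte 0xEB = 11101011 matches 1110xxxx → 3-byte sequence.
Byte 1: 0xEB = 11101011, payload 1011 (4 bits).
Byte 2: 0x84 = 10000100 (10xxxxxx ✓), payload 000100.
Byte 3: 0xBD = 10111101 (10xxxxxx ✓), payload 111101.
Concatenate: 1011000100111101 = 0xB13D (16 bits → U+B13D).

U+B13D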